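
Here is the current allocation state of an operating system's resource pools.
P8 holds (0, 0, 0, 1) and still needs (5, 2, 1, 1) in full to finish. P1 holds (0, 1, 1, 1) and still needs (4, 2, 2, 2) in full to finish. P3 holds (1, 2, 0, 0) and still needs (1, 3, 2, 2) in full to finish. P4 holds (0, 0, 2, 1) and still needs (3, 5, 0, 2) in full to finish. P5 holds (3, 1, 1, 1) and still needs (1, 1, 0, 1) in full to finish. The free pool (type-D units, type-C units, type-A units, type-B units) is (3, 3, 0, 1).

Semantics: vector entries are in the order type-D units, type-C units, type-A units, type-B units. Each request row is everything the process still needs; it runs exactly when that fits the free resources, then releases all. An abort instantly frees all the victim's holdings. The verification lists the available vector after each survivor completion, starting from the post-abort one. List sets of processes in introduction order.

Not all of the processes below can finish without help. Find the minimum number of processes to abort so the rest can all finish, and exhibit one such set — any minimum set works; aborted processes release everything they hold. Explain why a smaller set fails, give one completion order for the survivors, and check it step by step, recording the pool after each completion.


Abort P1.
Key observation: the deadlocked P4 becomes finishable only because P1 released (0, 1, 1, 1); it completes at step 3 below.
Why nothing smaller works: aborting no one leaves the state deadlocked as given.
The survivors complete as P5, P8, P4, P3. Check, step by step (starting from the post-abort pool):
  pool = (3, 4, 1, 2)
  run P5 (needs (1, 1, 0, 1), free (3, 4, 1, 2)); after release of (3, 1, 1, 1) the pool is (6, 5, 2, 3)
  run P8 (needs (5, 2, 1, 1), free (6, 5, 2, 3)); after release of (0, 0, 0, 1) the pool is (6, 5, 2, 4)
  run P4 (needs (3, 5, 0, 2), free (6, 5, 2, 4)); after release of (0, 0, 2, 1) the pool is (6, 5, 4, 5)
  run P3 (needs (1, 3, 2, 2), free (6, 5, 4, 5)); after release of (1, 2, 0, 0) the pool is (7, 7, 4, 5)


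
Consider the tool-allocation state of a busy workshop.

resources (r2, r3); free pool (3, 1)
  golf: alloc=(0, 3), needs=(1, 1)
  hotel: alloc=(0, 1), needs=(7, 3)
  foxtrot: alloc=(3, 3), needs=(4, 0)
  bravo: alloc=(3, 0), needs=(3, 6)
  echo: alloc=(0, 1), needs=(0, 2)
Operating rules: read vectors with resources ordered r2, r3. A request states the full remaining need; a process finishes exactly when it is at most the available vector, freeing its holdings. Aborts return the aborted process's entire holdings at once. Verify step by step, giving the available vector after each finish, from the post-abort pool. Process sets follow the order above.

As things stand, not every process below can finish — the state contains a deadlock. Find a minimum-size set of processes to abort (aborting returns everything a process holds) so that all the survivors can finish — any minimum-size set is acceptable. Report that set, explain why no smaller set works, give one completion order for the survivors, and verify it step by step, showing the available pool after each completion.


Abort foxtrot.
Key observation: bravo could never have finished before the abort; with (3, 3) returned by foxtrot, it fits at step 3.
Why nothing smaller works: aborting no one leaves the state deadlocked as given.
Survivors finish in the order: echo, golf, bravo, hotel. Verifying each step (pool after the aborts first):
  pool = (6, 4)
  run echo (needs (0, 2), free (6, 4)); after release of (0, 1) the pool is (6, 5)
  run golf (needs (1, 1), free (6, 5)); after release of (0, 3) the pool is (6, 8)
  run bravo (needs (3, 6), free (6, 8)); after release of (3, 0) the pool is (9, 8)
  run hotel (needs (7, 3), free (9, 8)); after release of (0, 1) the pool is (9, 9)


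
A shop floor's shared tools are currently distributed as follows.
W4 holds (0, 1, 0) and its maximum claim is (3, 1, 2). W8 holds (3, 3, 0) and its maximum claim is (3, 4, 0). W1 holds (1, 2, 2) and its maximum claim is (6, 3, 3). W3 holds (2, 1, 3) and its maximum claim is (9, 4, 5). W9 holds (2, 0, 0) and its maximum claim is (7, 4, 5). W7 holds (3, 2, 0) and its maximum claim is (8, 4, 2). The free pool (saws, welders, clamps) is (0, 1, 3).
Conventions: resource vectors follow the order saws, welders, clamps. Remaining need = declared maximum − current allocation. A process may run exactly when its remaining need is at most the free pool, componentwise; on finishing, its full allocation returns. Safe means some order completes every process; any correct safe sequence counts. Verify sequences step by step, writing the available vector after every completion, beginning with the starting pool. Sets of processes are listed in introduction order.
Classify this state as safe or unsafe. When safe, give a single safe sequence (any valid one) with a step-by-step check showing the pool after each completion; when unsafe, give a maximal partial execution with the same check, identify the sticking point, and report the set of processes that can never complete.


The state is UNSAFE.
Key observation: saws is the bottleneck — with W8, W4 done the pool holds (3, 5, 3), short of every remaining need.
A maximal execution: W8, W4 — then nothing else fits. Walking it through:
  pool = (0, 1, 3)
  run W8 (needs (0, 1, 0), free (0, 1, 3)); after release of (3, 3, 0) the pool is (3, 4, 3)
  run W4 (needs (3, 0, 2), free (3, 4, 3)); after release of (0, 1, 0) the pool is (3, 5, 3)
  blocked: W1 wants (5, 1, 1), pool (3, 5, 3) — not enough saws
  blocked: W3 wants (7, 3, 2), pool (3, 5, 3) — not enough saws
  blocked: W9 wants (5, 4, 5), pool (3, 5, 3) — not enough saws and clamps
  blocked: W7 wants (5, 2, 2), pool (3, 5, 3) — not enough saws
Permanently blocked: W1, W3, W9 and W7.


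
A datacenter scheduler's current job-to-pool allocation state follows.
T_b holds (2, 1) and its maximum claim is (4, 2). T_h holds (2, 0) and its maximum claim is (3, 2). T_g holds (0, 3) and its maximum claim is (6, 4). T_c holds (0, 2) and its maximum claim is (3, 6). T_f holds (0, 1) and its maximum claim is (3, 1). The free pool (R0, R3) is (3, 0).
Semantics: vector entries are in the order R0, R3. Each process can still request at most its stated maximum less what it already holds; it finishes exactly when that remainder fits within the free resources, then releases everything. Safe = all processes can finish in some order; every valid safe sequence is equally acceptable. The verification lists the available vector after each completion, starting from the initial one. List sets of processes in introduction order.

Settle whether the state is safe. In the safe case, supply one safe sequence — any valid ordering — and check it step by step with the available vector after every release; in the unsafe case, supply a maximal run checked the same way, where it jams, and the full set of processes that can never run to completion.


SAFE, for example via the order T_f, T_b, T_h, T_g, T_c.
Key observation: T_f is the earliest step where a requested resource binds exactly: need (3, 0), pool (3, 0) at its turn.
Step-by-step check:
  pool = (3, 0)
  T_f: need (3, 0) fits (3, 0); releases (0, 1), pool now (3, 1)
  T_b: need (2, 1) fits (3, 1); releases (2, 1), pool now (5, 2)
  T_h: need (1, 2) fits (5, 2); releases (2, 0), pool now (7, 2)
  T_g: need (6, 1) fits (7, 2); releases (0, 3), pool now (7, 5)
  T_c: need (3, 4) fits (7, 5); releases (0, 2), pool now (7, 7)


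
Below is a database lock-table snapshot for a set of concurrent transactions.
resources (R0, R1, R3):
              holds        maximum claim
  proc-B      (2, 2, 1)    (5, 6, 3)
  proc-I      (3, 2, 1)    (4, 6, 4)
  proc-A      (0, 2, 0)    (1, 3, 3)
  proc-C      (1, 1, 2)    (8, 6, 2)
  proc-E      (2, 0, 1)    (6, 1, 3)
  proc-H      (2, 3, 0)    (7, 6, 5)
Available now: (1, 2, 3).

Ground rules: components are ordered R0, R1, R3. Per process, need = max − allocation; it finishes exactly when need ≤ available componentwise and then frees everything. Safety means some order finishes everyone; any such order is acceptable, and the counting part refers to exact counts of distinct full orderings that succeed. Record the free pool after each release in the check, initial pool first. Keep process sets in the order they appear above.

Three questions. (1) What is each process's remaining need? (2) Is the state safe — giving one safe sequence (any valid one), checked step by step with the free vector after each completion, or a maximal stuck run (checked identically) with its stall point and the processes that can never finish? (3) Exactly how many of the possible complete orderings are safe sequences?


(1) Need matrix, components ordered R0, R1, R3:
  proc-B: (3, 4, 2)
  proc-I: (1, 4, 3)
  proc-A: (1, 1, 3)
  proc-C: (7, 5, 0)
  proc-E: (4, 1, 2)
  proc-H: (5, 3, 5)
(2) The state is SAFE; one workable sequence: proc-A, proc-I, proc-E, proc-B, proc-C, proc-H.
Key observation: at proc-A the run first touches a limit — (1, 1, 3) against (1, 2, 3), exact on a resource it actually requests.
Step-by-step check:
  pool = (1, 2, 3)
  proc-A needs (1, 1, 3) <= (1, 2, 3) -> finishes; pool += (0, 2, 0) = (1, 4, 3)
  proc-I needs (1, 4, 3) <= (1, 4, 3) -> finishes; pool += (3, 2, 1) = (4, 6, 4)
  proc-E needs (4, 1, 2) <= (4, 6, 4) -> finishes; pool += (2, 0, 1) = (6, 6, 5)
  proc-B needs (3, 4, 2) <= (6, 6, 5) -> finishes; pool += (2, 2, 1) = (8, 8, 6)
  proc-C needs (7, 5, 0) <= (8, 8, 6) -> finishes; pool += (1, 1, 2) = (9, 9, 8)
  proc-H needs (5, 3, 5) <= (9, 9, 8) -> finishes; pool += (2, 3, 0) = (11, 12, 8)
(3) Precisely 8 of the possible complete orderings are safe sequences.


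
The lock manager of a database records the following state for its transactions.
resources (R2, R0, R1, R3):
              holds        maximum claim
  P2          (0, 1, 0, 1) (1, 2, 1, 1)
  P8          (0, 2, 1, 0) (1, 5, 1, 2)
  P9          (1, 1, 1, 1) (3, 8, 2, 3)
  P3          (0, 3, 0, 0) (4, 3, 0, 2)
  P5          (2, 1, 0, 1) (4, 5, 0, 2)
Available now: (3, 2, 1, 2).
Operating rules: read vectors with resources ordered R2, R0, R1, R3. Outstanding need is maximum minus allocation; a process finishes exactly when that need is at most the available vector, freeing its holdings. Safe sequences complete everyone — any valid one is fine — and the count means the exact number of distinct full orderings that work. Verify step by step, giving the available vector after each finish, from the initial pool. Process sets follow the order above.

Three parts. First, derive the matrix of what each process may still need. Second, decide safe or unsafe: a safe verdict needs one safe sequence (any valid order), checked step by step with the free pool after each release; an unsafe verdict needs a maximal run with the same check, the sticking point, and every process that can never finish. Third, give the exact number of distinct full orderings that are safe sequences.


(1) Need matrix, components ordered R2, R0, R1, R3:
  P2: (1, 1, 1, 0)
  P8: (1, 3, 0, 2)
  P9: (2, 7, 1, 2)
  P3: (4, 0, 0, 2)
  P5: (2, 4, 0, 1)
(2) SAFE, for example via the order P2, P8, P5, P3, P9.
Key observation: the order's first zero-slack moment is P2 ((1, 1, 1, 0) needed, (3, 2, 1, 2) free — a requested resource with nothing to spare).
Check, step by step:
  pool = (3, 2, 1, 2)
  run P2 (needs (1, 1, 1, 0), free (3, 2, 1, 2)); after release of (0, 1, 0, 1) the pool is (3, 3, 1, 3)
  run P8 (needs (1, 3, 0, 2), free (3, 3, 1, 3)); after release of (0, 2, 1, 0) the pool is (3, 5, 2, 3)
  run P5 (needs (2, 4, 0, 1), free (3, 5, 2, 3)); after release of (2, 1, 0, 1) the pool is (5, 6, 2, 4)
  run P3 (needs (4, 0, 0, 2), free (5, 6, 2, 4)); after release of (0, 3, 0, 0) the pool is (5, 9, 2, 4)
  run P9 (needs (2, 7, 1, 2), free (5, 9, 2, 4)); after release of (1, 1, 1, 1) the pool is (6, 10, 3, 5)
(3) Precisely 1 of the possible complete orderings is a safe sequence.


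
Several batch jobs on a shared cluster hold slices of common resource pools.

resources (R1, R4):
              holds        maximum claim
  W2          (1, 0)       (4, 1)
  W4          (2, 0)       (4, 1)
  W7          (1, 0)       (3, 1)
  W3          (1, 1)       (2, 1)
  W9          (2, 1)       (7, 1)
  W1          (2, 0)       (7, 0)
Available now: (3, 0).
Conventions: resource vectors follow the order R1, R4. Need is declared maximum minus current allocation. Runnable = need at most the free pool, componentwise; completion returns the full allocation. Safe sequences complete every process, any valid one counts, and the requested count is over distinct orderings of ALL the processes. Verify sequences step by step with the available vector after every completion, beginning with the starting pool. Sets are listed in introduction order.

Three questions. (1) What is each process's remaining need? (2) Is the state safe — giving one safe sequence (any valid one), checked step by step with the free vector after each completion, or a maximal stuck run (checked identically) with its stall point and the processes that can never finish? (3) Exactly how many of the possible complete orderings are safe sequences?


(1) Outstanding need per process (order R1, R4):
  W2: (3, 1)
  W4: (2, 1)
  W7: (2, 1)
  W3: (1, 0)
  W9: (5, 0)
  W1: (5, 0)
(2) SAFE, for example via the order W3, W4, W1, W9, W2, W7.
Key observation: the order's first zero-slack moment is W4 ((2, 1) needed, (4, 1) free — a requested resource with nothing to spare).
Step-by-step check:
  pool = (3, 0)
  run W3 (needs (1, 0), free (3, 0)); after release of (1, 1) the pool is (4, 1)
  run W4 (needs (2, 1), free (4, 1)); after release of (2, 0) the pool is (6, 1)
  run W1 (needs (5, 0), free (6, 1)); after release of (2, 0) the pool is (8, 1)
  run W9 (needs (5, 0), free (8, 1)); after release of (2, 1) the pool is (10, 2)
  run W2 (needs (3, 1), free (10, 2)); after release of (1, 0) the pool is (11, 2)
  run W7 (needs (2, 1), free (11, 2)); after release of (1, 0) the pool is (12, 2)
(3) Precisely 72 of the possible complete orderings are safe sequences.


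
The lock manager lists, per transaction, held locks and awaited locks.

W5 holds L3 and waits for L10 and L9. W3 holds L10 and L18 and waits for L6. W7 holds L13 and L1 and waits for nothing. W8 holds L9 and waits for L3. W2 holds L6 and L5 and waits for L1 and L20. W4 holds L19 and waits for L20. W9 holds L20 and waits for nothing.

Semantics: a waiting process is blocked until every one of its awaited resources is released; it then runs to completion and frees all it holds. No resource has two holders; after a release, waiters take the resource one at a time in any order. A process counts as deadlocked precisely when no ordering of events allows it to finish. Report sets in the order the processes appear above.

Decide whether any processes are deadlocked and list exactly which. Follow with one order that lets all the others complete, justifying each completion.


Deadlocked: W5 and W8.
Key observation: the knot is the closed ring of waits W5 -> W8 -> W5; no other process is dragged down with it.
The rest can finish in the order W9, W7, W4, W2, W3.
Walking it through:
  W9 waits on nothing -> runs at once and releases L20
  W7 waits on nothing -> runs at once and releases L13 and L1
  run W4 (all its waits — L20 — are resolved); releases L19
  run W2 (all its waits — L1 and L20 — are resolved); releases L6 and L5
  run W3 (all its waits — L6 — are resolved); releases L10 and L18


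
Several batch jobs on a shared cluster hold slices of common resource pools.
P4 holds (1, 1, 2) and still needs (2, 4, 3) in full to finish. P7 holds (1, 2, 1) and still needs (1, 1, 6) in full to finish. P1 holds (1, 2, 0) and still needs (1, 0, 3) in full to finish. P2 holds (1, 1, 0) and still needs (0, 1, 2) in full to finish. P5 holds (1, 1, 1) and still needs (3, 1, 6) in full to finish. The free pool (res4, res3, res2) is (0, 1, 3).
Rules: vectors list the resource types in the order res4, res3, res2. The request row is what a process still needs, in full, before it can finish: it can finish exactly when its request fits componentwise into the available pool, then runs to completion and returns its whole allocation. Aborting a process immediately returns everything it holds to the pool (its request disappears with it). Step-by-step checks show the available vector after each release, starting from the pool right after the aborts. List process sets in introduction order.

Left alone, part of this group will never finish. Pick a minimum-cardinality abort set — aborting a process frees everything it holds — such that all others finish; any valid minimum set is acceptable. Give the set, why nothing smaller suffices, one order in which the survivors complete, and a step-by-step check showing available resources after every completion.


Minimum abort set: P7.
Key observation: P5 could never have finished before the abort; with (1, 2, 1) returned by P7, it fits at step 4.
Minimality: the empty abort set fails — the state is deadlocked as it stands.
One survivor order: P1, P4, P2, P5. Walking it through (post-abort pool first):
  pool = (1, 3, 4)
  P1: need (1, 0, 3) fits (1, 3, 4); releases (1, 2, 0), pool now (2, 5, 4)
  P4: need (2, 4, 3) fits (2, 5, 4); releases (1, 1, 2), pool now (3, 6, 6)
  P2: need (0, 1, 2) fits (3, 6, 6); releases (1, 1, 0), pool now (4, 7, 6)
  P5: need (3, 1, 6) fits (4, 7, 6); releases (1, 1, 1), pool now (5, 8, 7)


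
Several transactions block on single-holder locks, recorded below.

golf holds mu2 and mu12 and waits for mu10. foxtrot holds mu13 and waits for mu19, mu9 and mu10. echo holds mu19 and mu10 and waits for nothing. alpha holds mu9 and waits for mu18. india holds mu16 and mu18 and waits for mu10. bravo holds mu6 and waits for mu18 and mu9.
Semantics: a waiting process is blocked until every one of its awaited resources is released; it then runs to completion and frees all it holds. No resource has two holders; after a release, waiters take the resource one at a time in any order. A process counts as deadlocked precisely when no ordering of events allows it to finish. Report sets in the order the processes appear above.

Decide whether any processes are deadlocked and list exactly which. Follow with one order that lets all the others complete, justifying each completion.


Nothing here is deadlocked.
Key observation: the wait relation is loop-free; peeling off processes with no waits unwinds the whole state.
The rest can finish in the order echo, india, alpha, golf, foxtrot, bravo.
Verifying each step:
  echo: no waits; runs immediately, freeing mu19 and mu10
  india waits on mu10 — all released -> runs and releases mu16 and mu18
  alpha waits on mu18 — all released -> runs and releases mu9
  golf waits on mu10 — all released -> runs and releases mu2 and mu12
  foxtrot waits on mu19, mu9 and mu10 — all released -> runs and releases mu13
  bravo waits on mu18 and mu9 — all released -> runs and releases mu6


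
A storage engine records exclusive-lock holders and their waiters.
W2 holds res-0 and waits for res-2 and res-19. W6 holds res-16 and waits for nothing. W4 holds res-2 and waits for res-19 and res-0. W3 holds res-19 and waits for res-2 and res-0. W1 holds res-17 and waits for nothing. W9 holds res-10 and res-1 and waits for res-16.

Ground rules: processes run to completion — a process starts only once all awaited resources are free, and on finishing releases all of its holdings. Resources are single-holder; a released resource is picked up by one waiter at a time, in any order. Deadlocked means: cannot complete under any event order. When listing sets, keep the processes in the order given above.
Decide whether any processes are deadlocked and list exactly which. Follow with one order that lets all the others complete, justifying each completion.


Deadlocked set: W2, W4 and W3.
Key observation: the loop W2 -> W4 -> W2 blocks itself forever; W3 is caught in further circular waits.
A valid finishing order for the others: W1, W6, W9.
Verifying each step:
  W1: no waits; runs immediately, freeing res-17
  W6: no waits; runs immediately, freeing res-16
  W9: everything it awaited (res-16) is free; runs, freeing res-10 and res-1


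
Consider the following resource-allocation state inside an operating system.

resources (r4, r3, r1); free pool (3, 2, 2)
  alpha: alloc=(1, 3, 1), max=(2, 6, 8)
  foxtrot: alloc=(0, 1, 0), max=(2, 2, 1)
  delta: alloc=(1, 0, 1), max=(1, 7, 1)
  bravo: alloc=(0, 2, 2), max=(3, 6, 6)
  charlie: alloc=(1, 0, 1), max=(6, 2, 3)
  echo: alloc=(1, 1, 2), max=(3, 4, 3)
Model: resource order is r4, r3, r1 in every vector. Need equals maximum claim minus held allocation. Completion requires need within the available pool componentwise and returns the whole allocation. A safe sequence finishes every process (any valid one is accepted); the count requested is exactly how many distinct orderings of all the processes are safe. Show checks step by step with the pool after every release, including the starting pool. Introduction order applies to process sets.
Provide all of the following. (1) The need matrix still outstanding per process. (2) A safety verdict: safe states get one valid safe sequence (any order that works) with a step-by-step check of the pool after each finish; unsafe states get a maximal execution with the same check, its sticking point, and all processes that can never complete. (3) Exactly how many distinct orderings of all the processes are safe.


(1) Remaining need (order r4, r3, r1):
  alpha: (1, 3, 7)
  foxtrot: (2, 1, 1)
  delta: (0, 7, 0)
  bravo: (3, 4, 4)
  charlie: (5, 2, 2)
  echo: (2, 3, 1)
(2) The state is UNSAFE.
Key observation: after foxtrot, echo, bravo the pool peaks at (4, 6, 6), and each blocked process is short somewhere: alpha on r1; delta on r3; charlie on r4.
A maximal execution: foxtrot, echo, bravo — then nothing else fits. Walking it through:
  pool = (3, 2, 2)
  run foxtrot (needs (2, 1, 1), free (3, 2, 2)); after release of (0, 1, 0) the pool is (3, 3, 2)
  run echo (needs (2, 3, 1), free (3, 3, 2)); after release of (1, 1, 2) the pool is (4, 4, 4)
  run bravo (needs (3, 4, 4), free (4, 4, 4)); after release of (0, 2, 2) the pool is (4, 6, 6)
  alpha still needs (1, 3, 7) but only (4, 6, 6) is free — short on r1
  delta still needs (0, 7, 0) but only (4, 6, 6) is free — short on r3
  charlie still needs (5, 2, 2) but only (4, 6, 6) is free — short on r4
Never able to finish: alpha, delta and charlie.
(3) Precisely 0 of the possible complete orderings are safe sequences.


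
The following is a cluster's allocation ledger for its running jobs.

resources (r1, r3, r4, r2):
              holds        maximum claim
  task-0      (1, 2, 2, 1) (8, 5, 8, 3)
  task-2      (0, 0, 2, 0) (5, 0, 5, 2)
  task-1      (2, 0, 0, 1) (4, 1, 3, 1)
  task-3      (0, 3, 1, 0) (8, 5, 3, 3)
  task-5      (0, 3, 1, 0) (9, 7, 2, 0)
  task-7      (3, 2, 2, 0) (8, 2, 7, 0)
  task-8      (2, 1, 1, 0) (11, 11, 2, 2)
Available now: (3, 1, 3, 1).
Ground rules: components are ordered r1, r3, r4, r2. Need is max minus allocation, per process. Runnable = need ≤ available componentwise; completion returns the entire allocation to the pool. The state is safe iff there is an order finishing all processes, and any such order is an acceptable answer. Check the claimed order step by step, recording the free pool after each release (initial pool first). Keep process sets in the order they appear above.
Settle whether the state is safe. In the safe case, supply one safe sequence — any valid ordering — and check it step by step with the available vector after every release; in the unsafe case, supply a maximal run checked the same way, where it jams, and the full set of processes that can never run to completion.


SAFE, for example via the order task-1, task-2, task-7, task-0, task-5, task-3, task-8.
Key observation: the first exact fit in this order is task-1 — it needs (2, 1, 3, 0) with (3, 1, 3, 1) free, meeting a requested resource to the last unit.
Verifying each step:
  pool = (3, 1, 3, 1)
  task-1 needs (2, 1, 3, 0) <= (3, 1, 3, 1) -> finishes; pool += (2, 0, 0, 1) = (5, 1, 3, 2)
  task-2 needs (5, 0, 3, 2) <= (5, 1, 3, 2) -> finishes; pool += (0, 0, 2, 0) = (5, 1, 5, 2)
  task-7 needs (5, 0, 5, 0) <= (5, 1, 5, 2) -> finishes; pool += (3, 2, 2, 0) = (8, 3, 7, 2)
  task-0 needs (7, 3, 6, 2) <= (8, 3, 7, 2) -> finishes; pool += (1, 2, 2, 1) = (9, 5, 9, 3)
  task-5 needs (9, 4, 1, 0) <= (9, 5, 9, 3) -> finishes; pool += (0, 3, 1, 0) = (9, 8, 10, 3)
  task-3 needs (8, 2, 2, 3) <= (9, 8, 10, 3) -> finishes; pool += (0, 3, 1, 0) = (9, 11, 11, 3)
  task-8 needs (9, 10, 1, 2) <= (9, 11, 11, 3) -> finishes; pool += (2, 1, 1, 0) = (11, 12, 12, 3)


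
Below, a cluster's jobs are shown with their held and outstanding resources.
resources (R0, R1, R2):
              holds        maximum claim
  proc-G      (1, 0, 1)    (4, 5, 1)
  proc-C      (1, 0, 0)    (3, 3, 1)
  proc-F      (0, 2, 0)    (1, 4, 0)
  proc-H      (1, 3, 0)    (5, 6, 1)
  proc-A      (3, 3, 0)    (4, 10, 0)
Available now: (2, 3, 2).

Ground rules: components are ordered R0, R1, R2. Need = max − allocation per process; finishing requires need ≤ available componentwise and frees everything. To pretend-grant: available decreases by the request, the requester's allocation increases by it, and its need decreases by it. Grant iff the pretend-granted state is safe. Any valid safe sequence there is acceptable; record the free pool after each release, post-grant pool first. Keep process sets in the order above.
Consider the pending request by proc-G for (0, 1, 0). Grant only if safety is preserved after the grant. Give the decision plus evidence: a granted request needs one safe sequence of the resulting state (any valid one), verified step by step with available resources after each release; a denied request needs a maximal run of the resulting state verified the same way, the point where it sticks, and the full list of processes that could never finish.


GRANT — the state after the grant stays safe, e.g. via proc-F, proc-C, proc-G, proc-H, proc-A.
Key observation: with (2, 2, 2) left after the transfer, proc-F can run at once — the state stays safe.
Verifying the post-grant state step by step:
  pool = (2, 2, 2)
  proc-F: need (1, 2, 0) fits (2, 2, 2); releases (0, 2, 0), pool now (2, 4, 2)
  proc-C: need (2, 3, 1) fits (2, 4, 2); releases (1, 0, 0), pool now (3, 4, 2)
  proc-G: need (3, 4, 0) fits (3, 4, 2); releases (1, 1, 1), pool now (4, 5, 3)
  proc-H: need (4, 3, 1) fits (4, 5, 3); releases (1, 3, 0), pool now (5, 8, 3)
  proc-A: need (1, 7, 0) fits (5, 8, 3); releases (3, 3, 0), pool now (8, 11, 3)


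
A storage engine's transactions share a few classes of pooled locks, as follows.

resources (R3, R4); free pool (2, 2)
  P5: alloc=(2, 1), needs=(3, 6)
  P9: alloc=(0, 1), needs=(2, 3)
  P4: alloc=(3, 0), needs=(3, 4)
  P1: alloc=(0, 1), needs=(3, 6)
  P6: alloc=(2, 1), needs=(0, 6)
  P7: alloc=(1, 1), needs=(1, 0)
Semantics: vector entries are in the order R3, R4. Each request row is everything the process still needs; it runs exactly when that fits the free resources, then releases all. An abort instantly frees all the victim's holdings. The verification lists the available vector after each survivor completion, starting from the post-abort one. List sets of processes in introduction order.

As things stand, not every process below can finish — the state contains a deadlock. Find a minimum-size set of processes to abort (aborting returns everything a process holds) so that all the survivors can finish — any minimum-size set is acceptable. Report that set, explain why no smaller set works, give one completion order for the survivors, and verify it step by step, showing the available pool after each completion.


Abort P5 and P6.
Key observation: the deadlocked P1 becomes finishable only because P5 and P6 released (4, 2); it completes at step 4 below.
Why nothing smaller works — every single abort fails: P5 alone leaves P1 blocked (short on R4); P9 alone leaves P5 blocked (short on R4); P4 alone leaves P5 blocked (short on R4); P1 alone leaves P5 blocked (short on R4); P6 alone leaves P5 blocked (short on R4); P7 alone leaves P5 blocked (short on R4).
Survivors finish in the order: P4, P9, P7, P1. Step-by-step check (pool after the aborts first):
  pool = (6, 4)
  P4 needs (3, 4) <= (6, 4) -> finishes; pool += (3, 0) = (9, 4)
  P9 needs (2, 3) <= (9, 4) -> finishes; pool += (0, 1) = (9, 5)
  P7 needs (1, 0) <= (9, 5) -> finishes; pool += (1, 1) = (10, 6)
  P1 needs (3, 6) <= (10, 6) -> finishes; pool += (0, 1) = (10, 7)


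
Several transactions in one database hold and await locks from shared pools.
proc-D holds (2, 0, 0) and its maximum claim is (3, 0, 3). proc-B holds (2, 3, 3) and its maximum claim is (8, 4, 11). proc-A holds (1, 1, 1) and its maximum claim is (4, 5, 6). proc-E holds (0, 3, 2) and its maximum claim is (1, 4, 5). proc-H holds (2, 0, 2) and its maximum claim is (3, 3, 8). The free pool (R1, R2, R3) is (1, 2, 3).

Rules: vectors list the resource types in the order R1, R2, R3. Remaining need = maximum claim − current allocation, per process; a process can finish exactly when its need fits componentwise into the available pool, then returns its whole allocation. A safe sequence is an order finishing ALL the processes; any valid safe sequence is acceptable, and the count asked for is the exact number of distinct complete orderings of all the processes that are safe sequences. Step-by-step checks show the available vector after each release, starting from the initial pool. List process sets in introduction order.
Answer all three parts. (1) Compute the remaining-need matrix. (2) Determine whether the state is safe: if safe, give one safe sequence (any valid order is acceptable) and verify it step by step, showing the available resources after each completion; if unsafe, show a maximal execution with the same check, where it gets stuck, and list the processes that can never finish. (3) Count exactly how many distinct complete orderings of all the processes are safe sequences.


(1) Remaining need (order R1, R2, R3):
  proc-D: (1, 0, 3)
  proc-B: (6, 1, 8)
  proc-A: (3, 4, 5)
  proc-E: (1, 1, 3)
  proc-H: (1, 3, 6)
(2) The state is SAFE; one workable sequence: proc-E, proc-D, proc-A, proc-H, proc-B.
Key observation: at proc-E the run first touches a limit — (1, 1, 3) against (1, 2, 3), exact on a resource it actually requests.
Check, step by step:
  pool = (1, 2, 3)
  run proc-E (needs (1, 1, 3), free (1, 2, 3)); after release of (0, 3, 2) the pool is (1, 5, 5)
  run proc-D (needs (1, 0, 3), free (1, 5, 5)); after release of (2, 0, 0) the pool is (3, 5, 5)
  run proc-A (needs (3, 4, 5), free (3, 5, 5)); after release of (1, 1, 1) the pool is (4, 6, 6)
  run proc-H (needs (1, 3, 6), free (4, 6, 6)); after release of (2, 0, 2) the pool is (6, 6, 8)
  run proc-B (needs (6, 1, 8), free (6, 6, 8)); after release of (2, 3, 3) the pool is (8, 9, 11)
(3) Precisely 2 of the possible complete orderings are safe sequences.


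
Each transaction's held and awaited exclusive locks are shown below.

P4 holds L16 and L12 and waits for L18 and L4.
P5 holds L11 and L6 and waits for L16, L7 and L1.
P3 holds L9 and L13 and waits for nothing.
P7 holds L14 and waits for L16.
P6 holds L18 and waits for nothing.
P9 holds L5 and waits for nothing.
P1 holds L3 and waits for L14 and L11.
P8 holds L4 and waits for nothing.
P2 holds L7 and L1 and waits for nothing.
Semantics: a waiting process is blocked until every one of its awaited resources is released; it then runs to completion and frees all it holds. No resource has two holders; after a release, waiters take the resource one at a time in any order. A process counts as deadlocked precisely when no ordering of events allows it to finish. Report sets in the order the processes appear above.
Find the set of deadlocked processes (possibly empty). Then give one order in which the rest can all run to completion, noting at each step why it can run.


The deadlocked set is empty.
Key observation: the wait relation is loop-free; peeling off processes with no waits unwinds the whole state.
A valid finishing order for the others: P2, P3, P9, P6, P8, P4, P5, P7, P1.
Step-by-step check:
  P2: no waits; runs immediately, freeing L7 and L1
  P3: no waits; runs immediately, freeing L9 and L13
  P9: no waits; runs immediately, freeing L5
  P6: no waits; runs immediately, freeing L18
  P8: no waits; runs immediately, freeing L4
  P4 waits on L18 and L4 — all released -> runs and releases L16 and L12
  P5 waits on L16, L7 and L1 — all released -> runs and releases L11 and L6
  P7 waits on L16 — all released -> runs and releases L14
  P1 waits on L14 and L11 — all released -> runs and releases L3


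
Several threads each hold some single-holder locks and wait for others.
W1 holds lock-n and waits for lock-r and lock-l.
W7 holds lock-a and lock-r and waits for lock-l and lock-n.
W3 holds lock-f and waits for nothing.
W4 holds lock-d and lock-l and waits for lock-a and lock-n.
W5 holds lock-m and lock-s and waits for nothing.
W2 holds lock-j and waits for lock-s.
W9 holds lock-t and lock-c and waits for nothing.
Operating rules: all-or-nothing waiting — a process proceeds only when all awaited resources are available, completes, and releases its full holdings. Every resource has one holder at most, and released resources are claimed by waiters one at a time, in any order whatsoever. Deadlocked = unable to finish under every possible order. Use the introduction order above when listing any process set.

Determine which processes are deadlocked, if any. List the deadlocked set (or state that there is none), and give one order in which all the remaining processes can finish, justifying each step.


Deadlocked: W1, W7 and W4.
Key observation: W1 -> W7 -> W1 is a circular wait — nothing in it can go first; W4 is caught in further circular waits.
A valid finishing order for the others: W5, W9, W3, W2.
Verifying each step:
  W5: no waits; runs immediately, freeing lock-m and lock-s
  W9: no waits; runs immediately, freeing lock-t and lock-c
  W3: no waits; runs immediately, freeing lock-f
  run W2 (all its waits — lock-s — are resolved); releases lock-j


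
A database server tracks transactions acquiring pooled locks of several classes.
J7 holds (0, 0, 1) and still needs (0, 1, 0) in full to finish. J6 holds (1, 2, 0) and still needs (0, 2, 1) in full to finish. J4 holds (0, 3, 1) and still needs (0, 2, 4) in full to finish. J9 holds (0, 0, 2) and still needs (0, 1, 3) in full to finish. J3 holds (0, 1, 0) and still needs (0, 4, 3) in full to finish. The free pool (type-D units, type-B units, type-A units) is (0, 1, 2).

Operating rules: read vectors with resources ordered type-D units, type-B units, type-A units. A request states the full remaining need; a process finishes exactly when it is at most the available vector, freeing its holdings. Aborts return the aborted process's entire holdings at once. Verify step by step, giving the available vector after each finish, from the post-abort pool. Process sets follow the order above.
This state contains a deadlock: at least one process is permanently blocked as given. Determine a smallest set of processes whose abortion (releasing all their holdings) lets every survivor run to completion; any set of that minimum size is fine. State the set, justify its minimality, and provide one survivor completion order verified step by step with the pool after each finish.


Abort J3.
Key observation: aborting J3 returns (0, 1, 0), and J6 — hopeless before — runs at step 2 with the returned capacity in the pool.
Why nothing smaller works: aborting no one leaves the state deadlocked as given.
One survivor order: J7, J6, J9, J4. Step-by-step check (post-abort pool first):
  pool = (0, 2, 2)
  J7: need (0, 1, 0) fits (0, 2, 2); releases (0, 0, 1), pool now (0, 2, 3)
  J6: need (0, 2, 1) fits (0, 2, 3); releases (1, 2, 0), pool now (1, 4, 3)
  J9: need (0, 1, 3) fits (1, 4, 3); releases (0, 0, 2), pool now (1, 4, 5)
  J4: need (0, 2, 4) fits (1, 4, 5); releases (0, 3, 1), pool now (1, 7, 6)


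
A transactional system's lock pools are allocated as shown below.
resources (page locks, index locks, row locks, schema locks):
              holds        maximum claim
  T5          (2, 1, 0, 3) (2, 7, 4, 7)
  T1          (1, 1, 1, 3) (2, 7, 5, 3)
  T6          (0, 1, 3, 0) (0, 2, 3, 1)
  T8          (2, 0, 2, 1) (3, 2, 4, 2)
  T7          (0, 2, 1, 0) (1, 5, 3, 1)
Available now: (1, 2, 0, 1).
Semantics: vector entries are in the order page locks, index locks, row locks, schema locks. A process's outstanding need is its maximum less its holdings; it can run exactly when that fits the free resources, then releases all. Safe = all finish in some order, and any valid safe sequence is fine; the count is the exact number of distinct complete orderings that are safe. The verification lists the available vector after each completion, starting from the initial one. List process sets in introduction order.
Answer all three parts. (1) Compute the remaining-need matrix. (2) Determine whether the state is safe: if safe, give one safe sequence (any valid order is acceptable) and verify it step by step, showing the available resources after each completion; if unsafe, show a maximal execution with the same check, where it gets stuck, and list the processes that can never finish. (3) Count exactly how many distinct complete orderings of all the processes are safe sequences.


(1) Remaining need (order page locks, index locks, row locks, schema locks):
  T5: (0, 6, 4, 4)
  T1: (1, 6, 4, 0)
  T6: (0, 1, 0, 1)
  T8: (1, 2, 2, 1)
  T7: (1, 3, 2, 1)
(2) The state is UNSAFE.
Key observation: T6, T7, T8 can finish, but then (3, 5, 6, 2) is all there is, and the blocked group's index locks demands exceed it.
Going as far as possible: T6, T7, T8; after that, nothing fits. Walking it through:
  pool = (1, 2, 0, 1)
  run T6 (needs (0, 1, 0, 1), free (1, 2, 0, 1)); after release of (0, 1, 3, 0) the pool is (1, 3, 3, 1)
  run T7 (needs (1, 3, 2, 1), free (1, 3, 3, 1)); after release of (0, 2, 1, 0) the pool is (1, 5, 4, 1)
  run T8 (needs (1, 2, 2, 1), free (1, 5, 4, 1)); after release of (2, 0, 2, 1) the pool is (3, 5, 6, 2)
  blocked: T5 wants (0, 6, 4, 4), pool (3, 5, 6, 2) — not enough index locks and schema locks
  blocked: T1 wants (1, 6, 4, 0), pool (3, 5, 6, 2) — not enough index locks
Permanently blocked: T5 and T1.
(3) The exact count: 0 of the possible complete orderings are safe sequences.


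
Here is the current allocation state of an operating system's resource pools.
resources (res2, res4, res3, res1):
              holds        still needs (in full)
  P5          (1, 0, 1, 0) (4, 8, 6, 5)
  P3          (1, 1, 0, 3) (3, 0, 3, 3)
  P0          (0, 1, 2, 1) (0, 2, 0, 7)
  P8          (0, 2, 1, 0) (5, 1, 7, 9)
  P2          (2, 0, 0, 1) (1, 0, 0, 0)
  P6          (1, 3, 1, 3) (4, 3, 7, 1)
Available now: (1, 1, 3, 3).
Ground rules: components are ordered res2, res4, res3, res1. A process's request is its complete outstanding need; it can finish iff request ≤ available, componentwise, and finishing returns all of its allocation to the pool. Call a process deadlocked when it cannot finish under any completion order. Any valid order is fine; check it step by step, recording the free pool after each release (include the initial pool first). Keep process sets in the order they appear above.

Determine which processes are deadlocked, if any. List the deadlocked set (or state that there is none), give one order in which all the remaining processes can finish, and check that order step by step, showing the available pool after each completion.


Deadlocked: P5, P8 and P6.
Key observation: no order helps: past P2, P3, P0, the free pool tops out at (4, 3, 5, 8), below what each blocked process needs in res3.
A valid finishing order for the others: P2, P3, P0. Check, step by step:
  pool = (1, 1, 3, 3)
  P2: need (1, 0, 0, 0) fits (1, 1, 3, 3); releases (2, 0, 0, 1), pool now (3, 1, 3, 4)
  P3: need (3, 0, 3, 3) fits (3, 1, 3, 4); releases (1, 1, 0, 3), pool now (4, 2, 3, 7)
  P0: need (0, 2, 0, 7) fits (4, 2, 3, 7); releases (0, 1, 2, 1), pool now (4, 3, 5, 8)
None of the blocked processes ever fits:
  P5 cannot run: need (4, 8, 6, 5) vs free (4, 3, 5, 8) (insufficient res4 and res3)
  P8 cannot run: need (5, 1, 7, 9) vs free (4, 3, 5, 8) (insufficient res2, res3 and res1)
  P6 cannot run: need (4, 3, 7, 1) vs free (4, 3, 5, 8) (insufficient res3)
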